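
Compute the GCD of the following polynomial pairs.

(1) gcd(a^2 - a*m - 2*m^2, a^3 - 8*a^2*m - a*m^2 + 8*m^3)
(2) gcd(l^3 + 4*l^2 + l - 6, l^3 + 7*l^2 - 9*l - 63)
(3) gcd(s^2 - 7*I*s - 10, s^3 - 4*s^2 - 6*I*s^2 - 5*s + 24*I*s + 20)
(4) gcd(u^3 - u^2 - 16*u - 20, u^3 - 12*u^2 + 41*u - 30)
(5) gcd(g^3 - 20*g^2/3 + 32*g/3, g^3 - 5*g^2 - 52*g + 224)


(1) = gcd((a - 2*m)*(a + m), (a - 8*m)*(a - m)*(a + m)) = a + m
(2) = l + 3
(3) = gcd((s - 5*I)*(s - 2*I), (s - 4)*(s - 5*I)*(s - I)) = s - 5*I
(4) = u - 5
(5) = gcd(g*(g - 4)*(g - 8/3), (g - 8)*(g - 4)*(g + 7)) = g - 4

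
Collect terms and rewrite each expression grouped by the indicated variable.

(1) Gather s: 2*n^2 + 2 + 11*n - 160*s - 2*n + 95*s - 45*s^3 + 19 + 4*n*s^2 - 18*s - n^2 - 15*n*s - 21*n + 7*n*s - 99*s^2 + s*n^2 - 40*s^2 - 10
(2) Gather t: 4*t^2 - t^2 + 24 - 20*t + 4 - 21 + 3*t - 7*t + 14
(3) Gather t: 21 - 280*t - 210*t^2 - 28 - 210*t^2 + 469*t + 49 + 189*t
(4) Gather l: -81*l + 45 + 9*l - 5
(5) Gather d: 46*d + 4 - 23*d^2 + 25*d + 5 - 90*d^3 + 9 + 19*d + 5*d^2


(1) = n^2 - 12*n - 45*s^3 + s^2*(4*n - 139) + s*(n^2 - 8*n - 83) + 11
(2) = 3*t^2 - 24*t + 21
(3) = -420*t^2 + 378*t + 42
(4) = 40 - 72*l
(5) = -90*d^3 - 18*d^2 + 90*d + 18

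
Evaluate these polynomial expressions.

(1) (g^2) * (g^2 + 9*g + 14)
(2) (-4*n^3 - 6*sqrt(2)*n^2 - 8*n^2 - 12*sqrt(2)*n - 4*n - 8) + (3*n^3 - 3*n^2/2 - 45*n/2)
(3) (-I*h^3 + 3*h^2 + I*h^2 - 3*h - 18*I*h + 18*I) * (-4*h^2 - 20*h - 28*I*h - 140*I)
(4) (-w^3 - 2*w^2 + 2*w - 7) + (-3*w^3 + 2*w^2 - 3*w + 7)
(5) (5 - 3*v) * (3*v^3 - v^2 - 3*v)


(1) = g^4 + 9*g^3 + 14*g^2
(2) = -n^3 - 19*n^2/2 - 6*sqrt(2)*n^2 - 53*n/2 - 12*sqrt(2)*n - 8
(3) = 4*I*h^5 - 40*h^4 + 16*I*h^4 - 160*h^3 - 32*I*h^3 - 304*h^2 - 48*I*h^2 - 2016*h + 60*I*h + 2520
(4) = -4*w^3 - w
(5) = -9*v^4 + 18*v^3 + 4*v^2 - 15*v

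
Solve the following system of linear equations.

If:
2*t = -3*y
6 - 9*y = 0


Then:
t = -1
y = 2/3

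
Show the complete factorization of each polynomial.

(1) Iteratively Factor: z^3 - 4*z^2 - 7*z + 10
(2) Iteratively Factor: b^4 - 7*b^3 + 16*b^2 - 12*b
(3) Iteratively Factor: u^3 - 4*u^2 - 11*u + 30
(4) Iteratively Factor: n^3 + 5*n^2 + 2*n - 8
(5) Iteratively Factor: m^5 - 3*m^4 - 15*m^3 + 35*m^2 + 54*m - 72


(1) = (z - 1)*(z^2 - 3*z - 10) = (z - 5)*(z - 1)*(z + 2)
(2) = (b - 2)*(b^3 - 5*b^2 + 6*b) = (b - 2)^2*(b^2 - 3*b) = b*(b - 2)^2*(b - 3)
(3) = (u - 2)*(u^2 - 2*u - 15) = (u - 5)*(u - 2)*(u + 3)
(4) = (n - 1)*(n^2 + 6*n + 8) = (n - 1)*(n + 4)*(n + 2)
(5) = (m - 3)*(m^4 - 15*m^2 - 10*m + 24) = (m - 3)*(m + 3)*(m^3 - 3*m^2 - 6*m + 8) = (m - 3)*(m + 2)*(m + 3)*(m^2 - 5*m + 4) = (m - 3)*(m - 1)*(m + 2)*(m + 3)*(m - 4)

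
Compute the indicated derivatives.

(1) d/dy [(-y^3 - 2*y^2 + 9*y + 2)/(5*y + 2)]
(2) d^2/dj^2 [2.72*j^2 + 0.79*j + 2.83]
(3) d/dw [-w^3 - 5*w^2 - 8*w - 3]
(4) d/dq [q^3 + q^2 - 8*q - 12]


(1) = 2*(-5*y^3 - 8*y^2 - 4*y + 4)/(25*y^2 + 20*y + 4)
(2) = 5.44000000000000
(3) = -3*w^2 - 10*w - 8
(4) = 3*q^2 + 2*q - 8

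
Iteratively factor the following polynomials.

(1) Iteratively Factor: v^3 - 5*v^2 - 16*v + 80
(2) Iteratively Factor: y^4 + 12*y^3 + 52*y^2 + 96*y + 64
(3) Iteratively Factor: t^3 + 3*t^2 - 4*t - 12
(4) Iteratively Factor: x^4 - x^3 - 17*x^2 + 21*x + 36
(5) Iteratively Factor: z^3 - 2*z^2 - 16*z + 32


(1) = (v - 5)*(v^2 - 16) = (v - 5)*(v - 4)*(v + 4)
(2) = (y + 4)*(y^3 + 8*y^2 + 20*y + 16) = (y + 2)*(y + 4)*(y^2 + 6*y + 8) = (y + 2)^2*(y + 4)*(y + 4)
(3) = (t + 3)*(t^2 - 4) = (t + 2)*(t + 3)*(t - 2)
(4) = (x + 1)*(x^3 - 2*x^2 - 15*x + 36) = (x - 3)*(x + 1)*(x^2 + x - 12) = (x - 3)*(x + 1)*(x + 4)*(x - 3)
(5) = (z + 4)*(z^2 - 6*z + 8) = (z - 4)*(z + 4)*(z - 2)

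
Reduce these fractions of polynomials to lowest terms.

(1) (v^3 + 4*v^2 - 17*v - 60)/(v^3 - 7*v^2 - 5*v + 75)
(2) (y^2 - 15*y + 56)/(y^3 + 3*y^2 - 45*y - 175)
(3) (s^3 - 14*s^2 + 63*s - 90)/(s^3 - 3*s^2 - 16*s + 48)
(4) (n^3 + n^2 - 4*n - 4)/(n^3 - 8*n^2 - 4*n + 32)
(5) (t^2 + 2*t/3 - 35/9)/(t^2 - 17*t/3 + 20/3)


(1) = (v^2 + v - 20)/(v^2 - 10*v + 25)
(2) = (y - 8)/(y^2 + 10*y + 25)
(3) = (s^2 - 11*s + 30)/(s^2 - 16)
(4) = (n + 1)/(n - 8)
(5) = (3*t + 7)/(3*t - 12)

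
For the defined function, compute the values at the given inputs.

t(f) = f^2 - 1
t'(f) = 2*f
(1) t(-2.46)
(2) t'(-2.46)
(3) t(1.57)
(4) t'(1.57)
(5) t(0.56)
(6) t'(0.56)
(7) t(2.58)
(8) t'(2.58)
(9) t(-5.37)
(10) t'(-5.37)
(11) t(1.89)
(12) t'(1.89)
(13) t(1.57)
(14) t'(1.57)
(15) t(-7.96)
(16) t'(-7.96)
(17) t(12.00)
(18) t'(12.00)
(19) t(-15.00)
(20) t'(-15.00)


(1) = 5.05
(2) = -4.92
(3) = 1.46
(4) = 3.14
(5) = -0.69
(6) = 1.12
(7) = 5.66
(8) = 5.16
(9) = 27.84
(10) = -10.74
(11) = 2.57
(12) = 3.78
(13) = 1.46
(14) = 3.14
(15) = 62.36
(16) = -15.92
(17) = 143.00
(18) = 24.00
(19) = 224.00
(20) = -30.00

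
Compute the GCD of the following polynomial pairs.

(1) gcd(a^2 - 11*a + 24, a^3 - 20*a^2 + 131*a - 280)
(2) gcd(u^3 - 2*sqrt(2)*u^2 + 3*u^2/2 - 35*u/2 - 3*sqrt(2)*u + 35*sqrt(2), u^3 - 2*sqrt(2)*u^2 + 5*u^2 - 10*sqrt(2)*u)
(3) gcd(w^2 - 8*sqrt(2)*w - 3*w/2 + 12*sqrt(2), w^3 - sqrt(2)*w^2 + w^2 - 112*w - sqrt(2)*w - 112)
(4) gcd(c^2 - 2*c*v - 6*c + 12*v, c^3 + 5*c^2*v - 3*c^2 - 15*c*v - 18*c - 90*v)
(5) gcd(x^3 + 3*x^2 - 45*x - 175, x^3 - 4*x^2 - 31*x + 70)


(1) = a - 8
(2) = u^2 + u*(5 - 2*sqrt(2)) - 10*sqrt(2)
(3) = w - 8*sqrt(2)
(4) = c - 6
(5) = gcd((x - 7)*(x + 5)^2, (x - 7)*(x - 2)*(x + 5)) = x^2 - 2*x - 35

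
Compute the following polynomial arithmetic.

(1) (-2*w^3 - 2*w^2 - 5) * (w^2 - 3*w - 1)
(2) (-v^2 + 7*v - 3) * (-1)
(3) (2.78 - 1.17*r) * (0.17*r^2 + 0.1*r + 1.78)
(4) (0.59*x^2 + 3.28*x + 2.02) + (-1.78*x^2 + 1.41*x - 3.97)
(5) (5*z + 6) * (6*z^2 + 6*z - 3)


(1) = -2*w^5 + 4*w^4 + 8*w^3 - 3*w^2 + 15*w + 5
(2) = v^2 - 7*v + 3
(3) = -0.1989*r^3 + 0.3556*r^2 - 1.8046*r + 4.9484
(4) = -1.19*x^2 + 4.69*x - 1.95
(5) = 30*z^3 + 66*z^2 + 21*z - 18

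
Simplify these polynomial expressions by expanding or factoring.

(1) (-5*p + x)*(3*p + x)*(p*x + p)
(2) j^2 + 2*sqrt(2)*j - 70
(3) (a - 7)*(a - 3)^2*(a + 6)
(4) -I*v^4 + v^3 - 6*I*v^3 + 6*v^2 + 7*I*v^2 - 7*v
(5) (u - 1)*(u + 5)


(1) = -15*p^3*x - 15*p^3 - 2*p^2*x^2 - 2*p^2*x + p*x^3 + p*x^2
(2) = (j - 5*sqrt(2))*(j + 7*sqrt(2))
(3) = a^4 - 7*a^3 - 27*a^2 + 243*a - 378
(4) = v*(v + 7)*(v + I)*(-I*v + I)
(5) = u^2 + 4*u - 5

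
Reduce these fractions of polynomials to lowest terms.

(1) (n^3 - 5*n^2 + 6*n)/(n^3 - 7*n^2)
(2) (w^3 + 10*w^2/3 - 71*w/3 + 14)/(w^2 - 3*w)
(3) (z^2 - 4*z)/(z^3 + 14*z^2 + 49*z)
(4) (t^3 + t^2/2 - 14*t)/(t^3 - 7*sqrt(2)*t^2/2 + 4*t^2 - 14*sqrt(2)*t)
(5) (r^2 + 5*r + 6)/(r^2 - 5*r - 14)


(1) = (n^2 - 5*n + 6)/(n^2 - 7*n)
(2) = (3*w^2 + 19*w - 14)/(3*w)
(3) = (z - 4)/(z^2 + 14*z + 49)
(4) = (4*t - 14)/(4*t - 14*sqrt(2))
(5) = (r + 3)/(r - 7)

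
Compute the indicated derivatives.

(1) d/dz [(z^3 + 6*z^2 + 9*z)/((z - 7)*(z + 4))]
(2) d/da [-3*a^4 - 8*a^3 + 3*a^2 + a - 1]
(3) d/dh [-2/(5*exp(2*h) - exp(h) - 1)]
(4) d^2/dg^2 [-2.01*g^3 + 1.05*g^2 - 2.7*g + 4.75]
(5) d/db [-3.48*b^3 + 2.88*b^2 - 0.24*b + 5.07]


(1) = (z^4 - 6*z^3 - 111*z^2 - 336*z - 252)/(z^4 - 6*z^3 - 47*z^2 + 168*z + 784)
(2) = -12*a^3 - 24*a^2 + 6*a + 1
(3) = (20*exp(h) - 2)*exp(h)/(-5*exp(2*h) + exp(h) + 1)^2
(4) = 2.1 - 12.06*g
(5) = -10.44*b^2 + 5.76*b - 0.24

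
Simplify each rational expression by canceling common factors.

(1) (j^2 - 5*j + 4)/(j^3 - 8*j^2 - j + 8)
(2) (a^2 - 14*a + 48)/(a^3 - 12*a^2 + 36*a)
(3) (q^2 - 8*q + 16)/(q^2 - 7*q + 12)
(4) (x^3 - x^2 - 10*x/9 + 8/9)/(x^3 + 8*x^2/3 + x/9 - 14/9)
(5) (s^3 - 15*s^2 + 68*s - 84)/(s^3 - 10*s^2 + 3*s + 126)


(1) = (j - 4)/(j^2 - 7*j - 8)
(2) = (a - 8)/(a^2 - 6*a)
(3) = (q - 4)/(q - 3)
(4) = (3*x - 4)/(3*x + 7)
(5) = (s - 2)/(s + 3)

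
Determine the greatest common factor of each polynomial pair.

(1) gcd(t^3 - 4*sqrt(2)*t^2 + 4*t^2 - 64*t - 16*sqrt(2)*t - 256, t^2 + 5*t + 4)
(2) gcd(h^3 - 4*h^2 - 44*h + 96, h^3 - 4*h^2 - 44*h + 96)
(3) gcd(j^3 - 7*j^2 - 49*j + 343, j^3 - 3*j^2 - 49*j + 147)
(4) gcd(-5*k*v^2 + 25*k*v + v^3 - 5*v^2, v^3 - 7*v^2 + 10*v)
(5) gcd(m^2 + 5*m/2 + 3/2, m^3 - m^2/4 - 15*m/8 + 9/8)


(1) = gcd((t + 4)*(t - 8*sqrt(2))*(t + 4*sqrt(2)), (t + 1)*(t + 4)) = t + 4
(2) = h^3 - 4*h^2 - 44*h + 96
(3) = gcd((j - 7)^2*(j + 7), (j - 7)*(j - 3)*(j + 7)) = j^2 - 49
(4) = v^2 - 5*v
(5) = gcd((m + 1)*(m + 3/2), (m - 1)*(m - 3/4)*(m + 3/2)) = m + 3/2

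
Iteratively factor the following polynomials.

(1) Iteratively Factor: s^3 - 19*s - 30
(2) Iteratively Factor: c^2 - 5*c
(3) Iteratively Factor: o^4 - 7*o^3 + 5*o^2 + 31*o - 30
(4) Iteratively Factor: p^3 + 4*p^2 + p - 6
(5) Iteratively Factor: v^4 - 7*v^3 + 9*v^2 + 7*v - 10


(1) = (s - 5)*(s^2 + 5*s + 6) = (s - 5)*(s + 3)*(s + 2)
(2) = (c - 5)*(c)
(3) = (o - 1)*(o^3 - 6*o^2 - o + 30) = (o - 3)*(o - 1)*(o^2 - 3*o - 10) = (o - 3)*(o - 1)*(o + 2)*(o - 5)
(4) = (p + 2)*(p^2 + 2*p - 3) = (p + 2)*(p + 3)*(p - 1)
(5) = (v - 1)*(v^3 - 6*v^2 + 3*v + 10) = (v - 5)*(v - 1)*(v^2 - v - 2) = (v - 5)*(v - 2)*(v - 1)*(v + 1)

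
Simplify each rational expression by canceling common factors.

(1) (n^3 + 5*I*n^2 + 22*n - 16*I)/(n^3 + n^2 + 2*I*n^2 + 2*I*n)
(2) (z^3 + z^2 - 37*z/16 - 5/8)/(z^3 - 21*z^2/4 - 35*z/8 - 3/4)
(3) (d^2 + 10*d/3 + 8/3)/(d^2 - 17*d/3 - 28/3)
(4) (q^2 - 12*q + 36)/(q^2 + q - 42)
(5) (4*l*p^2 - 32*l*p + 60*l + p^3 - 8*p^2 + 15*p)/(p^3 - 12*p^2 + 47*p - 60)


(1) = (n^3 + 5*I*n^2 + 22*n - 16*I)/(n^3 + n^2*(1 + 2*I) + 2*I*n)
(2) = (4*z^2 + 3*z - 10)/(4*z^2 - 22*z - 12)
(3) = (d + 2)/(d - 7)
(4) = (q - 6)/(q + 7)
(5) = (4*l + p)/(p - 4)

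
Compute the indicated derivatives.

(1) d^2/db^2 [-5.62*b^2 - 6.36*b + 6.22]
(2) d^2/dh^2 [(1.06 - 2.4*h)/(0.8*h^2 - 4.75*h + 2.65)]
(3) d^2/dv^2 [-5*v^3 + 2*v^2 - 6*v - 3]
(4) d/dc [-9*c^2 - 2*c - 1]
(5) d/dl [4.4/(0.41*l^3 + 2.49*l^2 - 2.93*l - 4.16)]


(1) = -11.2400000000000
(2) = (-(1.6*h - 4.75)*(2.4*h - 1.06)*(3.2*h - 9.5) + (11.52*h - 24.496)*(0.8*h^2 - 4.75*h + 2.65))/(0.8*h^2 - 4.75*h + 2.65)^3
(3) = 4 - 30*v
(4) = -18*c - 2
(5) = (-5.412*l^2 - 21.912*l + 12.892)/(0.41*l^3 + 2.49*l^2 - 2.93*l - 4.16)^2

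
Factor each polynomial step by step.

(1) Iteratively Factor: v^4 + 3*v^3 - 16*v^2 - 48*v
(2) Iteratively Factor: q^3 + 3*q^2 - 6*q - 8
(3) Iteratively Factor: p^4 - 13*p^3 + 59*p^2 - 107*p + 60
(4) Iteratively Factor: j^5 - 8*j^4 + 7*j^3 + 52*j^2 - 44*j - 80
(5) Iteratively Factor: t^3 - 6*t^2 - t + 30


(1) = (v + 4)*(v^3 - v^2 - 12*v) = (v + 3)*(v + 4)*(v^2 - 4*v) = v*(v + 3)*(v + 4)*(v - 4)
(2) = (q + 1)*(q^2 + 2*q - 8) = (q + 1)*(q + 4)*(q - 2)
(3) = (p - 3)*(p^3 - 10*p^2 + 29*p - 20) = (p - 4)*(p - 3)*(p^2 - 6*p + 5) = (p - 5)*(p - 4)*(p - 3)*(p - 1)
(4) = (j - 4)*(j^4 - 4*j^3 - 9*j^2 + 16*j + 20) = (j - 4)*(j + 2)*(j^3 - 6*j^2 + 3*j + 10) = (j - 4)*(j + 1)*(j + 2)*(j^2 - 7*j + 10) = (j - 5)*(j - 4)*(j + 1)*(j + 2)*(j - 2)
(5) = (t - 5)*(t^2 - t - 6) = (t - 5)*(t + 2)*(t - 3)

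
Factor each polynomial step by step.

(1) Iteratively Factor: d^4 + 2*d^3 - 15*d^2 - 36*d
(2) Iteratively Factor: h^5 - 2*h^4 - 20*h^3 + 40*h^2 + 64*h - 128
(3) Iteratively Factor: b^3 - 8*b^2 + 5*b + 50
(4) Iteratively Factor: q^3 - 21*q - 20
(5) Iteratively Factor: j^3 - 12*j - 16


(1) = (d + 3)*(d^3 - d^2 - 12*d) = (d - 4)*(d + 3)*(d^2 + 3*d) = (d - 4)*(d + 3)^2*(d)
(2) = (h - 4)*(h^4 + 2*h^3 - 12*h^2 - 8*h + 32) = (h - 4)*(h - 2)*(h^3 + 4*h^2 - 4*h - 16) = (h - 4)*(h - 2)^2*(h^2 + 6*h + 8) = (h - 4)*(h - 2)^2*(h + 4)*(h + 2)
(3) = (b + 2)*(b^2 - 10*b + 25) = (b - 5)*(b + 2)*(b - 5)
(4) = (q + 4)*(q^2 - 4*q - 5) = (q + 1)*(q + 4)*(q - 5)
(5) = (j + 2)*(j^2 - 2*j - 8) = (j - 4)*(j + 2)*(j + 2)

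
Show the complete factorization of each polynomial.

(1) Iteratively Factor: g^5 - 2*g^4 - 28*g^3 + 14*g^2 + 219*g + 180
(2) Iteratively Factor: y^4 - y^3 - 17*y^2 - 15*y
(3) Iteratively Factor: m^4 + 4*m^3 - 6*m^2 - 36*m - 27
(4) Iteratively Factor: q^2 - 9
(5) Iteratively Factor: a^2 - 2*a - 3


(1) = (g + 3)*(g^4 - 5*g^3 - 13*g^2 + 53*g + 60) = (g + 3)^2*(g^3 - 8*g^2 + 11*g + 20) = (g + 1)*(g + 3)^2*(g^2 - 9*g + 20) = (g - 4)*(g + 1)*(g + 3)^2*(g - 5)
(2) = (y + 1)*(y^3 - 2*y^2 - 15*y) = (y - 5)*(y + 1)*(y^2 + 3*y) = (y - 5)*(y + 1)*(y + 3)*(y)
(3) = (m - 3)*(m^3 + 7*m^2 + 15*m + 9) = (m - 3)*(m + 1)*(m^2 + 6*m + 9) = (m - 3)*(m + 1)*(m + 3)*(m + 3)
(4) = (q + 3)*(q - 3)
(5) = (a + 1)*(a - 3)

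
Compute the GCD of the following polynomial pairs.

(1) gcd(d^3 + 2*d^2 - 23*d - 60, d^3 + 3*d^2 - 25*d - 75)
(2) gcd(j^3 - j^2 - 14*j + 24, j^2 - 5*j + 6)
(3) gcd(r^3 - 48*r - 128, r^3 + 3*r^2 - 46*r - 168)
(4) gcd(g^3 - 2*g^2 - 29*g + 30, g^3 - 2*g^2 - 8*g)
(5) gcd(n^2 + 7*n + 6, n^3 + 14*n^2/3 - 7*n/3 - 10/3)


(1) = gcd((d - 5)*(d + 3)*(d + 4), (d - 5)*(d + 3)*(d + 5)) = d^2 - 2*d - 15
(2) = gcd((j - 3)*(j - 2)*(j + 4), (j - 3)*(j - 2)) = j^2 - 5*j + 6
(3) = gcd((r - 8)*(r + 4)^2, (r - 7)*(r + 4)*(r + 6)) = r + 4
(4) = gcd((g - 6)*(g - 1)*(g + 5), g*(g - 4)*(g + 2)) = 1
(5) = gcd((n + 1)*(n + 6), (n - 1)*(n + 2/3)*(n + 5)) = 1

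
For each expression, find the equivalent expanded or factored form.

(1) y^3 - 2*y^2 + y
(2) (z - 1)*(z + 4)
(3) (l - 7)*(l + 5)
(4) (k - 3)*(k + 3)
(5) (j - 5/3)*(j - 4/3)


(1) = y*(y - 1)^2
(2) = z^2 + 3*z - 4
(3) = l^2 - 2*l - 35
(4) = k^2 - 9
(5) = j^2 - 3*j + 20/9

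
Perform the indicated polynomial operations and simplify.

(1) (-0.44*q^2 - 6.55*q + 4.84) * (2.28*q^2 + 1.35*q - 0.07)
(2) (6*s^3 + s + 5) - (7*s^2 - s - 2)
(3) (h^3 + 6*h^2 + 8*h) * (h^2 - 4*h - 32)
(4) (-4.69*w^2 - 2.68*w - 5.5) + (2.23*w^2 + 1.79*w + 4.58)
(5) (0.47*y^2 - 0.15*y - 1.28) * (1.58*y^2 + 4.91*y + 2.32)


(1) = -1.0032*q^4 - 15.528*q^3 + 2.2235*q^2 + 6.9925*q - 0.3388
(2) = 6*s^3 - 7*s^2 + 2*s + 7
(3) = h^5 + 2*h^4 - 48*h^3 - 224*h^2 - 256*h
(4) = -2.46*w^2 - 0.89*w - 0.92
(5) = 0.7426*y^4 + 2.0707*y^3 - 1.6685*y^2 - 6.6328*y - 2.9696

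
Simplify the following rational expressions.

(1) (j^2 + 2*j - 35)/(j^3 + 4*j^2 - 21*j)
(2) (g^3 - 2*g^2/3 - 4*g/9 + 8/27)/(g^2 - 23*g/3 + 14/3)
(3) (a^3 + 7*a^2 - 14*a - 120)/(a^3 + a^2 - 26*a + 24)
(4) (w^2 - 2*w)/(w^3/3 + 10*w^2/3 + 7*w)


(1) = (j - 5)/(j^2 - 3*j)
(2) = (9*g^2 - 4)/(9*g - 63)
(3) = (a + 5)/(a - 1)
(4) = (3*w - 6)/(w^2 + 10*w + 21)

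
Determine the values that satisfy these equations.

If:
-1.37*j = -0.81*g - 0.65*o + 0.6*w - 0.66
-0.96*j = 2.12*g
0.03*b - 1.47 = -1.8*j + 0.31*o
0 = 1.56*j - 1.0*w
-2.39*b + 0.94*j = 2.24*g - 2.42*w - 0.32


Then:
b = 4.76
g = -0.87
j = 1.93
o = 6.91
w = 3.01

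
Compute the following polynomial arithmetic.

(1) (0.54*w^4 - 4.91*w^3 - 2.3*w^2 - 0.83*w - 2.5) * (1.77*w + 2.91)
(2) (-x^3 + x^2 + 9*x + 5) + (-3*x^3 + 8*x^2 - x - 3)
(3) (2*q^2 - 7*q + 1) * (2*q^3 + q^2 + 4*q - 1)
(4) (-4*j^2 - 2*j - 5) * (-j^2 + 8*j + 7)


(1) = 0.9558*w^5 - 7.1193*w^4 - 18.3591*w^3 - 8.1621*w^2 - 6.8403*w - 7.275
(2) = -4*x^3 + 9*x^2 + 8*x + 2
(3) = 4*q^5 - 12*q^4 + 3*q^3 - 29*q^2 + 11*q - 1
(4) = 4*j^4 - 30*j^3 - 39*j^2 - 54*j - 35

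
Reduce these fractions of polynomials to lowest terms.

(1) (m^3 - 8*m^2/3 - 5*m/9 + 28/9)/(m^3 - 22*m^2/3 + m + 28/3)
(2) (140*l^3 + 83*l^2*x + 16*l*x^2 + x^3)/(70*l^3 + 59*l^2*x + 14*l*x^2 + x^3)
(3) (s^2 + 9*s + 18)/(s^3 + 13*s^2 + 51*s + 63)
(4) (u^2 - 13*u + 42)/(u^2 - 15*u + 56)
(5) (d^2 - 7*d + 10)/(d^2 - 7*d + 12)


(1) = (3*m - 7)/(3*m - 21)
(2) = (4*l + x)/(2*l + x)
(3) = (s + 6)/(s^2 + 10*s + 21)
(4) = (u - 6)/(u - 8)
(5) = (d^2 - 7*d + 10)/(d^2 - 7*d + 12)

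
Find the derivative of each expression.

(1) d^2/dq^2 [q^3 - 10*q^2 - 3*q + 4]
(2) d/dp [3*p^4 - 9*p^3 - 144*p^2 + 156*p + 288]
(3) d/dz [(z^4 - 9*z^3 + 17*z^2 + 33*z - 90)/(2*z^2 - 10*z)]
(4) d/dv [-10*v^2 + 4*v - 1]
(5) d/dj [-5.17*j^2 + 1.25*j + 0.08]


(1) = 6*q - 20
(2) = 12*p^3 - 27*p^2 - 288*p + 156
(3) = z - 2 - 9/z^2
(4) = 4 - 20*v
(5) = 1.25 - 10.34*j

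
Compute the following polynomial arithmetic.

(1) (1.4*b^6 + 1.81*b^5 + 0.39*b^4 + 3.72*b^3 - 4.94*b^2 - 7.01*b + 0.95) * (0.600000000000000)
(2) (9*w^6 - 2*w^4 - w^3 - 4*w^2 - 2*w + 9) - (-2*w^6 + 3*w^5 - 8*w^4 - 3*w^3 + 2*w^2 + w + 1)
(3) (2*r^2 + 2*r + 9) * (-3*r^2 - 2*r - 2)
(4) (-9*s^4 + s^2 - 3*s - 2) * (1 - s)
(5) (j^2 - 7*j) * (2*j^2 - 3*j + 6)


(1) = 0.84*b^6 + 1.086*b^5 + 0.234*b^4 + 2.232*b^3 - 2.964*b^2 - 4.206*b + 0.57
(2) = 11*w^6 - 3*w^5 + 6*w^4 + 2*w^3 - 6*w^2 - 3*w + 8
(3) = -6*r^4 - 10*r^3 - 35*r^2 - 22*r - 18
(4) = 9*s^5 - 9*s^4 - s^3 + 4*s^2 - s - 2
(5) = 2*j^4 - 17*j^3 + 27*j^2 - 42*j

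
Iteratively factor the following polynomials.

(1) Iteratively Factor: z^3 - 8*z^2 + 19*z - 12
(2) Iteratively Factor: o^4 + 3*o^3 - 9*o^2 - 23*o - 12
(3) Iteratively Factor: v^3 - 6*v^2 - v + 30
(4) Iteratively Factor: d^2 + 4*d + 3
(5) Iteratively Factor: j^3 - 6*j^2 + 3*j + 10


(1) = (z - 4)*(z^2 - 4*z + 3) = (z - 4)*(z - 1)*(z - 3)
(2) = (o - 3)*(o^3 + 6*o^2 + 9*o + 4) = (o - 3)*(o + 4)*(o^2 + 2*o + 1) = (o - 3)*(o + 1)*(o + 4)*(o + 1)
(3) = (v - 3)*(v^2 - 3*v - 10) = (v - 5)*(v - 3)*(v + 2)
(4) = (d + 1)*(d + 3)
(5) = (j - 2)*(j^2 - 4*j - 5) = (j - 2)*(j + 1)*(j - 5)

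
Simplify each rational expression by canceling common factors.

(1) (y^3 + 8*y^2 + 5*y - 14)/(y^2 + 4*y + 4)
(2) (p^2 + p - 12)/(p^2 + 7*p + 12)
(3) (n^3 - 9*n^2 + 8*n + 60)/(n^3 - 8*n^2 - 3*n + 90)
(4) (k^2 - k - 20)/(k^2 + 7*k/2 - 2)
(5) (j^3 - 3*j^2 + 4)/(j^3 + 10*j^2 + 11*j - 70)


(1) = (y^2 + 6*y - 7)/(y + 2)
(2) = (p - 3)/(p + 3)
(3) = (n + 2)/(n + 3)
(4) = (2*k - 10)/(2*k - 1)
(5) = (j^2 - j - 2)/(j^2 + 12*j + 35)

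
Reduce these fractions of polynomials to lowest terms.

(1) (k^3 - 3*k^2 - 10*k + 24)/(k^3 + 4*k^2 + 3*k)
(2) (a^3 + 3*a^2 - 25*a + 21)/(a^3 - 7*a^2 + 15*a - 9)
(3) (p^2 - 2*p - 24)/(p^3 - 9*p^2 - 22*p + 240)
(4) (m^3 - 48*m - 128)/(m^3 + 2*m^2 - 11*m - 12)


(1) = (k^2 - 6*k + 8)/(k^2 + k)
(2) = (a + 7)/(a - 3)
(3) = (p + 4)/(p^2 - 3*p - 40)
(4) = (m^2 - 4*m - 32)/(m^2 - 2*m - 3)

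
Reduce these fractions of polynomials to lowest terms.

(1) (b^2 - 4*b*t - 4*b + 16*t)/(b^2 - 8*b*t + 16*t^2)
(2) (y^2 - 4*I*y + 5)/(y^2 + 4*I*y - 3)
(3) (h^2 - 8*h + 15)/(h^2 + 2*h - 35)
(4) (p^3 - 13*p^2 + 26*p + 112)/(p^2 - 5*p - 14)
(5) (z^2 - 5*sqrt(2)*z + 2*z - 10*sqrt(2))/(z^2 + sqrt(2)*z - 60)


(1) = (4 - b)/(-b + 4*t)
(2) = (y - 5*I)/(y + 3*I)
(3) = (h - 3)/(h + 7)
(4) = p - 8
(5) = (z + 2)/(z + 6*sqrt(2))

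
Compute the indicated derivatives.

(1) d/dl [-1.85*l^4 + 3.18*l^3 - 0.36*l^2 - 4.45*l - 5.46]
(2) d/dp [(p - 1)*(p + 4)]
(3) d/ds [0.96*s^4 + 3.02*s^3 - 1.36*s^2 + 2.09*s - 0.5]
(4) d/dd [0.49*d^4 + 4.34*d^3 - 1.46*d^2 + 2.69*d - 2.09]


(1) = -7.4*l^3 + 9.54*l^2 - 0.72*l - 4.45
(2) = 2*p + 3
(3) = 3.84*s^3 + 9.06*s^2 - 2.72*s + 2.09
(4) = 1.96*d^3 + 13.02*d^2 - 2.92*d + 2.69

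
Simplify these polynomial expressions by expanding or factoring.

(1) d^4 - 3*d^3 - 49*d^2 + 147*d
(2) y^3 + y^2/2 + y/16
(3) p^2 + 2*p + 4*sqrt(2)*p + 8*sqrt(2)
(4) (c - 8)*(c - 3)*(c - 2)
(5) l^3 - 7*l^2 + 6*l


(1) = d*(d - 7)*(d - 3)*(d + 7)
(2) = y*(y + 1/4)^2
(3) = (p + 2)*(p + 4*sqrt(2))
(4) = c^3 - 13*c^2 + 46*c - 48
(5) = l*(l - 6)*(l - 1)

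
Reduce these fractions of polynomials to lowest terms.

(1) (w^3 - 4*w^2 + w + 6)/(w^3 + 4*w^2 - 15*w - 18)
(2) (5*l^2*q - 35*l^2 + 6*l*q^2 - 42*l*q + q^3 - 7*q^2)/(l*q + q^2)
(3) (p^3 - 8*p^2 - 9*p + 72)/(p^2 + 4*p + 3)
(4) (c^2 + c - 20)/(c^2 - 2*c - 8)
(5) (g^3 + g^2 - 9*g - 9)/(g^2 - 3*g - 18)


(1) = (w - 2)/(w + 6)
(2) = (5*l*q - 35*l + q^2 - 7*q)/q
(3) = (p^2 - 11*p + 24)/(p + 1)
(4) = (c + 5)/(c + 2)
(5) = (g^2 - 2*g - 3)/(g - 6)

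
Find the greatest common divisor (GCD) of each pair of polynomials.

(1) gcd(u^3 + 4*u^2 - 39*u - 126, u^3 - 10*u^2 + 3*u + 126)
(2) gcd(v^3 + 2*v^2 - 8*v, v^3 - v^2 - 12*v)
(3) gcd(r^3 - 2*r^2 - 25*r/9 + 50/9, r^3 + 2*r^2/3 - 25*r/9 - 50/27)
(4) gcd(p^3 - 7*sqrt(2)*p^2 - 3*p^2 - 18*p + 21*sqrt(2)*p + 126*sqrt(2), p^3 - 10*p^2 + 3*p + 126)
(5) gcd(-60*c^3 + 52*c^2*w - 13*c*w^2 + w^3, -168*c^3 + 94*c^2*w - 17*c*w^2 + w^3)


(1) = u^2 - 3*u - 18
(2) = gcd(v*(v - 2)*(v + 4), v*(v - 4)*(v + 3)) = v
(3) = gcd((r - 2)*(r - 5/3)*(r + 5/3), (r - 5/3)*(r + 2/3)*(r + 5/3)) = r^2 - 25/9
(4) = gcd((p - 6)*(p + 3)*(p - 7*sqrt(2)), (p - 7)*(p - 6)*(p + 3)) = p^2 - 3*p - 18
(5) = -6*c + w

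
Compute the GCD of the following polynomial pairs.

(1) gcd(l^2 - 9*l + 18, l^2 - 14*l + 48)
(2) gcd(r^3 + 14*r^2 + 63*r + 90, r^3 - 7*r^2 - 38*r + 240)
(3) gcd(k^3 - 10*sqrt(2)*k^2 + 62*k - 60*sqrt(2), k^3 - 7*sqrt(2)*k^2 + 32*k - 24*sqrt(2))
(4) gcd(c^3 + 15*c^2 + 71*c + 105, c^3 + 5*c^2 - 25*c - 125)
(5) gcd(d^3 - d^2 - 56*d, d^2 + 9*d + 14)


(1) = l - 6
(2) = r + 6
(3) = gcd((k - 5*sqrt(2))*(k - 3*sqrt(2))*(k - 2*sqrt(2)), (k - 3*sqrt(2))*(k - 2*sqrt(2))^2) = k^2 - 5*sqrt(2)*k + 12
(4) = gcd((c + 3)*(c + 5)*(c + 7), (c - 5)*(c + 5)^2) = c + 5
(5) = gcd(d*(d - 8)*(d + 7), (d + 2)*(d + 7)) = d + 7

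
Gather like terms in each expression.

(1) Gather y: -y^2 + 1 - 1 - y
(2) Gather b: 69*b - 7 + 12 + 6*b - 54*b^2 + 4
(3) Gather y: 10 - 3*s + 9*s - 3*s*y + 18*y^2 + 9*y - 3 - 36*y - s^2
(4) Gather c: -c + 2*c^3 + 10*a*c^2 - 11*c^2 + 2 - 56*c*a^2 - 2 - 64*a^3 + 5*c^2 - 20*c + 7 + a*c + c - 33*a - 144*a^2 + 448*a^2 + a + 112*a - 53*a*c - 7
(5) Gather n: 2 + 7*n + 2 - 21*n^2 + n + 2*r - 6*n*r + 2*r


(1) = -y^2 - y
(2) = -54*b^2 + 75*b + 9
(3) = -s^2 + 6*s + 18*y^2 + y*(-3*s - 27) + 7
(4) = -64*a^3 + 304*a^2 + 80*a + 2*c^3 + c^2*(10*a - 6) + c*(-56*a^2 - 52*a - 20)
(5) = -21*n^2 + n*(8 - 6*r) + 4*r + 4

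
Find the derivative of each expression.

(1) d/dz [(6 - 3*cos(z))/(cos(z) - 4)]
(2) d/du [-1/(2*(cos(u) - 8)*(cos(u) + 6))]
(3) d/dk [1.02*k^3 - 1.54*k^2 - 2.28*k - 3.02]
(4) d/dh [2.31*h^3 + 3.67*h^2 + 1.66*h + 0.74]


(1) = -6*sin(z)/(cos(z) - 4)^2
(2) = (1 - cos(u))*sin(u)/((cos(u) - 8)^2*(cos(u) + 6)^2)
(3) = 3.06*k^2 - 3.08*k - 2.28
(4) = 6.93*h^2 + 7.34*h + 1.66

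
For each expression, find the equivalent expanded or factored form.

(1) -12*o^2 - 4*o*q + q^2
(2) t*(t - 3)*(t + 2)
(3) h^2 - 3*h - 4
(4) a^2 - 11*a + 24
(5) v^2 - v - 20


(1) = (-6*o + q)*(2*o + q)
(2) = t^3 - t^2 - 6*t
(3) = (h - 4)*(h + 1)
(4) = (a - 8)*(a - 3)
(5) = (v - 5)*(v + 4)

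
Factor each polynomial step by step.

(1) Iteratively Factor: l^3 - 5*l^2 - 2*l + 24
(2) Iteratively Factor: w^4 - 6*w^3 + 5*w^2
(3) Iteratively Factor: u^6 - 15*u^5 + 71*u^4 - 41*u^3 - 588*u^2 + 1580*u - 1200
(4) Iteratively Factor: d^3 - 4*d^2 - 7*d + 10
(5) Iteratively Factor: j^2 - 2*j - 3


(1) = (l - 4)*(l^2 - l - 6) = (l - 4)*(l - 3)*(l + 2)
(2) = (w)*(w^3 - 6*w^2 + 5*w) = w*(w - 5)*(w^2 - w) = w^2*(w - 5)*(w - 1)
(3) = (u - 5)*(u^5 - 10*u^4 + 21*u^3 + 64*u^2 - 268*u + 240) = (u - 5)*(u - 2)*(u^4 - 8*u^3 + 5*u^2 + 74*u - 120) = (u - 5)^2*(u - 2)*(u^3 - 3*u^2 - 10*u + 24) = (u - 5)^2*(u - 4)*(u - 2)*(u^2 + u - 6) = (u - 5)^2*(u - 4)*(u - 2)*(u + 3)*(u - 2)
(4) = (d + 2)*(d^2 - 6*d + 5) = (d - 1)*(d + 2)*(d - 5)
(5) = (j + 1)*(j - 3)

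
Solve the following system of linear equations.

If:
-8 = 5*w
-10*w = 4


Then:
No Solution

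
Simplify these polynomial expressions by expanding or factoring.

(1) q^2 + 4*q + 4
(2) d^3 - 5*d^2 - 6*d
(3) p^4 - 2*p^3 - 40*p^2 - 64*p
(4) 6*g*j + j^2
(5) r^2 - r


(1) = (q + 2)^2
(2) = d*(d - 6)*(d + 1)
(3) = p*(p - 8)*(p + 2)*(p + 4)
(4) = j*(6*g + j)
(5) = r*(r - 1)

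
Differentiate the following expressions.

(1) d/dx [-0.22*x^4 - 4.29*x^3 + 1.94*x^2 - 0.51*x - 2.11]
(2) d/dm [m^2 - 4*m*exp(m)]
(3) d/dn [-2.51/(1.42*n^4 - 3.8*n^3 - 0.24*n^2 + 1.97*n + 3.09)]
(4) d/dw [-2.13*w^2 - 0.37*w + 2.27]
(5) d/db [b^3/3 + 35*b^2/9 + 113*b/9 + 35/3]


(1) = -0.88*x^3 - 12.87*x^2 + 3.88*x - 0.51
(2) = -4*m*exp(m) + 2*m - 4*exp(m)
(3) = (14.2568*n^3 - 28.614*n^2 - 1.2048*n + 4.9447)/(1.42*n^4 - 3.8*n^3 - 0.24*n^2 + 1.97*n + 3.09)^2
(4) = -4.26*w - 0.37
(5) = b^2 + 70*b/9 + 113/9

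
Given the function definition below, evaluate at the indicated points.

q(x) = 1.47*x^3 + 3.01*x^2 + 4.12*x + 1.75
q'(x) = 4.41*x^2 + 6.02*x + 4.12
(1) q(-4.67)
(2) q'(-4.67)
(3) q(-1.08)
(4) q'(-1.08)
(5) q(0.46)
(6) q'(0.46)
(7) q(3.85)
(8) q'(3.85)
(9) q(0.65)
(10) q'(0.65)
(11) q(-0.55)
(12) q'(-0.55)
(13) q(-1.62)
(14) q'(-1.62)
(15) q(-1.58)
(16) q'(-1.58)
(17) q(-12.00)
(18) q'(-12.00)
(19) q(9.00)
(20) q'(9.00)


(1) = -101.56
(2) = 72.18
(3) = -1.04
(4) = 2.76
(5) = 4.43
(6) = 7.82
(7) = 146.12
(8) = 92.66
(9) = 6.10
(10) = 9.90
(11) = 0.15
(12) = 2.14
(13) = -3.27
(14) = 5.94
(15) = -3.04
(16) = 5.62
(17) = -2154.41
(18) = 566.92
(19) = 1354.27
(20) = 415.51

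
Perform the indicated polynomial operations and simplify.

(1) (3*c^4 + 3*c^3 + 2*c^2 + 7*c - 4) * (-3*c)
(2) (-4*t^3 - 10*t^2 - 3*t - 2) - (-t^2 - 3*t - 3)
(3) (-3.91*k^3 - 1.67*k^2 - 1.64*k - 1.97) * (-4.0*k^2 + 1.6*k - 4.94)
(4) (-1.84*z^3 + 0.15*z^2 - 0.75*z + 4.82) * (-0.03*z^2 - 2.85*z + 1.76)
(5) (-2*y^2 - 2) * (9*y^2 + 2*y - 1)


(1) = -9*c^5 - 9*c^4 - 6*c^3 - 21*c^2 + 12*c
(2) = -4*t^3 - 9*t^2 + 1
(3) = 15.64*k^5 + 0.424*k^4 + 23.2034*k^3 + 13.5058*k^2 + 4.9496*k + 9.7318
(4) = 0.0552*z^5 + 5.2395*z^4 - 3.6434*z^3 + 2.2569*z^2 - 15.057*z + 8.4832
(5) = -18*y^4 - 4*y^3 - 16*y^2 - 4*y + 2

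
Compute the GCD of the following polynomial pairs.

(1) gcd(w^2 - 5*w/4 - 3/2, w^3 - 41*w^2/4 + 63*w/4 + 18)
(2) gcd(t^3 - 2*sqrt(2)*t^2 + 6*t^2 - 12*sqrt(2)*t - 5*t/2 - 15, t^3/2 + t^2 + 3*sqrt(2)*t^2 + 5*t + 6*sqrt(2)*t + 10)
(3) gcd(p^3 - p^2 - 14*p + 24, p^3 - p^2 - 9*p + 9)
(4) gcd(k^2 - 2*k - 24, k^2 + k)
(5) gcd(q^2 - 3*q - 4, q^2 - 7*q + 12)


(1) = gcd((w - 2)*(w + 3/4), (w - 8)*(w - 3)*(w + 3/4)) = w + 3/4
(2) = 1
(3) = p - 3
(4) = 1
(5) = q - 4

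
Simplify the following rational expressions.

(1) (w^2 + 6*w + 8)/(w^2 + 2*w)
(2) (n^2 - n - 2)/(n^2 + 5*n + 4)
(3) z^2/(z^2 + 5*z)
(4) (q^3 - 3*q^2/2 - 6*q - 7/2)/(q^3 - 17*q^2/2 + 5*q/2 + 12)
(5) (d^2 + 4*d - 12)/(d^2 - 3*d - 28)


(1) = (w + 4)/w
(2) = (n - 2)/(n + 4)
(3) = z/(z + 5)
(4) = (2*q^2 - 5*q - 7)/(2*q^2 - 19*q + 24)
(5) = (d^2 + 4*d - 12)/(d^2 - 3*d - 28)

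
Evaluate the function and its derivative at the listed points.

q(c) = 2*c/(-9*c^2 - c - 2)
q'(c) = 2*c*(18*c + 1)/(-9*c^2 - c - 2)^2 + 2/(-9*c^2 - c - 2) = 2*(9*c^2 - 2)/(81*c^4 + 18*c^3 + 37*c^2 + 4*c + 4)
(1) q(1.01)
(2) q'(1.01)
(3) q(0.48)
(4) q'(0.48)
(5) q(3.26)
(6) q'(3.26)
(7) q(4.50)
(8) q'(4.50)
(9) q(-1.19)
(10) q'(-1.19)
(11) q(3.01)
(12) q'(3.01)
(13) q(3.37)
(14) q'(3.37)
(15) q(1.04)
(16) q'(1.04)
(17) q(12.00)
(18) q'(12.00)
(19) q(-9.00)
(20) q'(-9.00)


(1) = -0.17
(2) = 0.10
(3) = -0.21
(4) = 0.01
(5) = -0.06
(6) = 0.02
(7) = -0.05
(8) = 0.01
(9) = 0.18
(10) = 0.12
(11) = -0.07
(12) = 0.02
(13) = -0.06
(14) = 0.02
(15) = -0.16
(16) = 0.09
(17) = -0.02
(18) = 0.00
(19) = 0.02
(20) = 0.00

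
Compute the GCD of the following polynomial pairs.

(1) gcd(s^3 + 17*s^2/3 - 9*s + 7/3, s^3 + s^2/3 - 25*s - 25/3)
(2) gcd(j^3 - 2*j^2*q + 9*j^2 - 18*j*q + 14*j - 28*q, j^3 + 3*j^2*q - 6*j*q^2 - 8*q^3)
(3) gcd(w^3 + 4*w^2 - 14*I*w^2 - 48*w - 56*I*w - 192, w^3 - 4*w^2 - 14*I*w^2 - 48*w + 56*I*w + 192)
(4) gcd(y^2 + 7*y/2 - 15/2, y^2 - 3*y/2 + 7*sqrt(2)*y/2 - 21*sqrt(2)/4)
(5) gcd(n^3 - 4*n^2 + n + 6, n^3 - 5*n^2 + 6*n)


(1) = 1
(2) = -j + 2*q
(3) = gcd((w + 4)*(w - 8*I)*(w - 6*I), (w - 4)*(w - 8*I)*(w - 6*I)) = w^2 - 14*I*w - 48
(4) = gcd((y - 3/2)*(y + 5), (y - 3/2)*(y + 7*sqrt(2)/2)) = y - 3/2
(5) = gcd((n - 3)*(n - 2)*(n + 1), n*(n - 3)*(n - 2)) = n^2 - 5*n + 6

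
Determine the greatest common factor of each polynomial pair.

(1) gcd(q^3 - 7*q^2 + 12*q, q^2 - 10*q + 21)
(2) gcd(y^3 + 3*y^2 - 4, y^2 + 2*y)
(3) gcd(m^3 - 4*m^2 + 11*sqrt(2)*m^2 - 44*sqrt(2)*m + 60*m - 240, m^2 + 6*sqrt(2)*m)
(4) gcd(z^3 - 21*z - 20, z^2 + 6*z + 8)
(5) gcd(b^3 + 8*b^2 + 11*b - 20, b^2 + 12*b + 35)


(1) = gcd(q*(q - 4)*(q - 3), (q - 7)*(q - 3)) = q - 3
(2) = gcd((y - 1)*(y + 2)^2, y*(y + 2)) = y + 2
(3) = m + 6*sqrt(2)
(4) = gcd((z - 5)*(z + 1)*(z + 4), (z + 2)*(z + 4)) = z + 4
(5) = gcd((b - 1)*(b + 4)*(b + 5), (b + 5)*(b + 7)) = b + 5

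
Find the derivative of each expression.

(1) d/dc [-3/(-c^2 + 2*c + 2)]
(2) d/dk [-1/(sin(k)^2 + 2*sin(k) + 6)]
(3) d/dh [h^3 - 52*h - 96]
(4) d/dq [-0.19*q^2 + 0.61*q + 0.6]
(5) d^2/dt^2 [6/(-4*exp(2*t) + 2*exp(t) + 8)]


(1) = 6*(1 - c)/(-c^2 + 2*c + 2)^2
(2) = 2*(sin(k) + 1)*cos(k)/(sin(k)^2 + 2*sin(k) + 6)^2
(3) = 3*h^2 - 52
(4) = 0.61 - 0.38*q
(5) = 3*(2*(4*exp(t) - 1)^2*exp(t) + (8*exp(t) - 1)*(-2*exp(2*t) + exp(t) + 4))*exp(t)/(-2*exp(2*t) + exp(t) + 4)^3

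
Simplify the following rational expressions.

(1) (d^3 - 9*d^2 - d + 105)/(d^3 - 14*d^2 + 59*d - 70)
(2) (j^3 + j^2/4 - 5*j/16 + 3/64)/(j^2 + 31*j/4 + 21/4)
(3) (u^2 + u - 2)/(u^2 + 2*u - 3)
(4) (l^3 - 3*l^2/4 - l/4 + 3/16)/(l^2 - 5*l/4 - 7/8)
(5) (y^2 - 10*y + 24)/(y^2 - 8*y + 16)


(1) = (d + 3)/(d - 2)
(2) = (16*j^2 - 8*j + 1)/(16*j + 112)
(3) = (u + 2)/(u + 3)
(4) = (8*l^2 - 10*l + 3)/(8*l - 14)
(5) = (y - 6)/(y - 4)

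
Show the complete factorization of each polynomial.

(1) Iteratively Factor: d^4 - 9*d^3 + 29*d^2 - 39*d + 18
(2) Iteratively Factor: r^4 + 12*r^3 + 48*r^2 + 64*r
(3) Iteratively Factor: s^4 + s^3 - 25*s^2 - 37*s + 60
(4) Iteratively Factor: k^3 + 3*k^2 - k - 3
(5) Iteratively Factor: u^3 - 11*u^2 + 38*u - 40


(1) = (d - 3)*(d^3 - 6*d^2 + 11*d - 6) = (d - 3)*(d - 2)*(d^2 - 4*d + 3) = (d - 3)*(d - 2)*(d - 1)*(d - 3)
(2) = (r + 4)*(r^3 + 8*r^2 + 16*r) = (r + 4)^2*(r^2 + 4*r) = r*(r + 4)^2*(r + 4)
(3) = (s - 5)*(s^3 + 6*s^2 + 5*s - 12) = (s - 5)*(s + 3)*(s^2 + 3*s - 4) = (s - 5)*(s + 3)*(s + 4)*(s - 1)
(4) = (k - 1)*(k^2 + 4*k + 3) = (k - 1)*(k + 1)*(k + 3)
(5) = (u - 4)*(u^2 - 7*u + 10) = (u - 4)*(u - 2)*(u - 5)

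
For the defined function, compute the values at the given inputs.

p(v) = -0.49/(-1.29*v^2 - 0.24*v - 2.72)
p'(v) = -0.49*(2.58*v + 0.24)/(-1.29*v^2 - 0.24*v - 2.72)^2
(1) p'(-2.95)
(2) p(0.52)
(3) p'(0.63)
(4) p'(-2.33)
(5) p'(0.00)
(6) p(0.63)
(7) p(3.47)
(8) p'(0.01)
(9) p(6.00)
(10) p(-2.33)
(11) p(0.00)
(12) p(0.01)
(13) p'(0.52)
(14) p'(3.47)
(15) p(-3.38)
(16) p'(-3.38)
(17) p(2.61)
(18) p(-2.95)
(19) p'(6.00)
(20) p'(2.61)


(1) = 0.02
(2) = 0.15
(3) = -0.08
(4) = 0.03
(5) = -0.02
(6) = 0.14
(7) = 0.03
(8) = -0.02
(9) = 0.01
(10) = 0.05
(11) = 0.18
(12) = 0.18
(13) = -0.08
(14) = -0.01
(15) = 0.03
(16) = 0.01
(17) = 0.04
(18) = 0.04
(19) = -0.00
(20) = -0.02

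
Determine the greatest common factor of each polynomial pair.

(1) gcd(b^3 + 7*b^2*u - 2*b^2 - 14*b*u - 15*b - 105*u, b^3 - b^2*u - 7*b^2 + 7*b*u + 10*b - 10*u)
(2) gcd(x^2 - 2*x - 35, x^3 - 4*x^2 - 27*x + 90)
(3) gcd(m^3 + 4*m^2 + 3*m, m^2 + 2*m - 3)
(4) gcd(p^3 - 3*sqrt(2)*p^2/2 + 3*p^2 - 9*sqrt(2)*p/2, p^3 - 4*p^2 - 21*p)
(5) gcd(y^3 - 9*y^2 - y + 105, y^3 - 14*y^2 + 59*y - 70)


(1) = b - 5
(2) = x + 5
(3) = m + 3
(4) = p^2 + 3*p
(5) = y^2 - 12*y + 35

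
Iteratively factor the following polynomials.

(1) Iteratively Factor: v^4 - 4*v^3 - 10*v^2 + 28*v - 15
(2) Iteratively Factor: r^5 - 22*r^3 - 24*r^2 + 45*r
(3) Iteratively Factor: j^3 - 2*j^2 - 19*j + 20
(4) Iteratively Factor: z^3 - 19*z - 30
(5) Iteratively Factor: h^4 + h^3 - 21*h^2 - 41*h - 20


(1) = (v + 3)*(v^3 - 7*v^2 + 11*v - 5) = (v - 1)*(v + 3)*(v^2 - 6*v + 5) = (v - 1)^2*(v + 3)*(v - 5)
(2) = (r - 5)*(r^4 + 5*r^3 + 3*r^2 - 9*r) = (r - 5)*(r - 1)*(r^3 + 6*r^2 + 9*r) = r*(r - 5)*(r - 1)*(r^2 + 6*r + 9) = r*(r - 5)*(r - 1)*(r + 3)*(r + 3)
(3) = (j - 5)*(j^2 + 3*j - 4) = (j - 5)*(j + 4)*(j - 1)
(4) = (z + 3)*(z^2 - 3*z - 10) = (z + 2)*(z + 3)*(z - 5)
(5) = (h + 4)*(h^3 - 3*h^2 - 9*h - 5) = (h + 1)*(h + 4)*(h^2 - 4*h - 5) = (h + 1)^2*(h + 4)*(h - 5)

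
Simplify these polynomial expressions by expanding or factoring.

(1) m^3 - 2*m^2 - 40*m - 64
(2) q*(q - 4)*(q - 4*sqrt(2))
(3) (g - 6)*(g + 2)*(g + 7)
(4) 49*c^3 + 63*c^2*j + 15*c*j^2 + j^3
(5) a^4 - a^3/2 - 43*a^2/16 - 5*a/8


(1) = (m - 8)*(m + 2)*(m + 4)
(2) = q^3 - 4*sqrt(2)*q^2 - 4*q^2 + 16*sqrt(2)*q
(3) = g^3 + 3*g^2 - 40*g - 84
(4) = (c + j)*(7*c + j)^2
(5) = a*(a - 2)*(a + 1/4)*(a + 5/4)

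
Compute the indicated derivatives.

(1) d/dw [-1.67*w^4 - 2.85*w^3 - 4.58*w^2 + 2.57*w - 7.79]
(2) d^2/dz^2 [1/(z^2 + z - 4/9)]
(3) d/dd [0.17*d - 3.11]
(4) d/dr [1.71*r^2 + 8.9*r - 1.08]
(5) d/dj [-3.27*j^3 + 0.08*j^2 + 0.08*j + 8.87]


(1) = -6.68*w^3 - 8.55*w^2 - 9.16*w + 2.57
(2) = 162*(-9*z^2 - 9*z + 9*(2*z + 1)^2 + 4)/(9*z^2 + 9*z - 4)^3
(3) = 0.170000000000000
(4) = 3.42*r + 8.9
(5) = -9.81*j^2 + 0.16*j + 0.08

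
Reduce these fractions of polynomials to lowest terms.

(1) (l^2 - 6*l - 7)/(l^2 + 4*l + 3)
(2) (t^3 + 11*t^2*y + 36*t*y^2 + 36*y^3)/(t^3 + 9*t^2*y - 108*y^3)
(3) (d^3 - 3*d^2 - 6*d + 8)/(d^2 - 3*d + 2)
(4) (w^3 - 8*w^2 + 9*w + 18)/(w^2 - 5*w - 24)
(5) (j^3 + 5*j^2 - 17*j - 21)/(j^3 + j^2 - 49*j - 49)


(1) = (l - 7)/(l + 3)
(2) = (-t^2 - 5*t*y - 6*y^2)/(-t^2 - 3*t*y + 18*y^2)
(3) = (d^2 - 2*d - 8)/(d - 2)
(4) = (w^3 - 8*w^2 + 9*w + 18)/(w^2 - 5*w - 24)
(5) = (j - 3)/(j - 7)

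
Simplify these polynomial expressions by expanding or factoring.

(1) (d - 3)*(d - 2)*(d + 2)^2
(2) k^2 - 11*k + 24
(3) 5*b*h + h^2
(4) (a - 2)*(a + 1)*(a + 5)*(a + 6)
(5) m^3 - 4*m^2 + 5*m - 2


(1) = d^4 - d^3 - 10*d^2 + 4*d + 24
(2) = (k - 8)*(k - 3)
(3) = h*(5*b + h)
(4) = a^4 + 10*a^3 + 17*a^2 - 52*a - 60
(5) = (m - 2)*(m - 1)^2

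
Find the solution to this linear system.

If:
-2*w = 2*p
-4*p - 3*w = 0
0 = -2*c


Then:
c = 0
p = 0
w = 0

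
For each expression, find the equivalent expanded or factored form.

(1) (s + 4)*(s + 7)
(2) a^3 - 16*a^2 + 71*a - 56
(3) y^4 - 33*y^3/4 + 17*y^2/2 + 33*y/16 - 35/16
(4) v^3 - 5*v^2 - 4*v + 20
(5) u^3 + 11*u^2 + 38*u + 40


(1) = s^2 + 11*s + 28
(2) = (a - 8)*(a - 7)*(a - 1)
(3) = (y - 7)*(y - 5/4)*(y - 1/2)*(y + 1/2)
(4) = (v - 5)*(v - 2)*(v + 2)
(5) = (u + 2)*(u + 4)*(u + 5)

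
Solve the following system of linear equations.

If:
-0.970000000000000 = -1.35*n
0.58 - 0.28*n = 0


Then:
No Solution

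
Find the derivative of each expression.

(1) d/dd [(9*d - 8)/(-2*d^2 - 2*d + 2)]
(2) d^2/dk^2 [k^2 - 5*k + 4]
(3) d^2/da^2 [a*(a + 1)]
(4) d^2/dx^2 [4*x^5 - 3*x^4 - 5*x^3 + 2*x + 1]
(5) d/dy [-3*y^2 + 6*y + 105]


(1) = (-9*d^2 - 9*d + (2*d + 1)*(9*d - 8) + 9)/(2*(d^2 + d - 1)^2)
(2) = 2
(3) = 2
(4) = 2*x*(40*x^2 - 18*x - 15)
(5) = 6 - 6*y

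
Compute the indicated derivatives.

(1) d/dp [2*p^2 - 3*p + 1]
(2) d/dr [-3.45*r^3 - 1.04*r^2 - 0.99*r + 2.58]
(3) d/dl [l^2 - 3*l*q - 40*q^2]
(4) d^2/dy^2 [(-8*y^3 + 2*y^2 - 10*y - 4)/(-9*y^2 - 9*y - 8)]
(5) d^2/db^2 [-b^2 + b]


(1) = 4*p - 3
(2) = -10.35*r^2 - 2.08*r - 0.99
(3) = 2*l - 3*q
(4) = 232*(9*y^3 + 27*y^2 + 3*y - 7)/(729*y^6 + 2187*y^5 + 4131*y^4 + 4617*y^3 + 3672*y^2 + 1728*y + 512)
(5) = -2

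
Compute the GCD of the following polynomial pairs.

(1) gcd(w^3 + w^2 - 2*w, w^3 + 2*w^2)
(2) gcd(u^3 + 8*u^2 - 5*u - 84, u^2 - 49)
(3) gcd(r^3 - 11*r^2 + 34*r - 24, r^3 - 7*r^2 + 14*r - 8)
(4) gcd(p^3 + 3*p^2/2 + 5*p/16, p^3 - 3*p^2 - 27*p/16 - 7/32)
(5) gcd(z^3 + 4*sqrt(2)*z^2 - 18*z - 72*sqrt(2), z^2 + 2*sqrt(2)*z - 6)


(1) = gcd(w*(w - 1)*(w + 2), w^2*(w + 2)) = w^2 + 2*w
(2) = gcd((u - 3)*(u + 4)*(u + 7), (u - 7)*(u + 7)) = u + 7
(3) = r^2 - 5*r + 4
(4) = p + 1/4
(5) = gcd((z - 3*sqrt(2))*(z + 3*sqrt(2))*(z + 4*sqrt(2)), (z - sqrt(2))*(z + 3*sqrt(2))) = z + 3*sqrt(2)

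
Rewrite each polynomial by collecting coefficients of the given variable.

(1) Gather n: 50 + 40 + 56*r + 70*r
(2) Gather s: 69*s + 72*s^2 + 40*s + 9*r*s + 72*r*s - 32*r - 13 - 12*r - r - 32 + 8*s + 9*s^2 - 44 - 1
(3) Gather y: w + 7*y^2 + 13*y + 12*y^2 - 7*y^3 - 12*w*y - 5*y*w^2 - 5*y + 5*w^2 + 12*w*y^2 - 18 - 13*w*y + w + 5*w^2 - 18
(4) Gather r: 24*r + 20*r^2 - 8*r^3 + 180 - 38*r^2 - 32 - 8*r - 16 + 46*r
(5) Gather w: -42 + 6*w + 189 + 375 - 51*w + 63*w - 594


(1) = 126*r + 90
(2) = -45*r + 81*s^2 + s*(81*r + 117) - 90
(3) = 10*w^2 + 2*w - 7*y^3 + y^2*(12*w + 19) + y*(-5*w^2 - 25*w + 8) - 36
(4) = -8*r^3 - 18*r^2 + 62*r + 132
(5) = 18*w - 72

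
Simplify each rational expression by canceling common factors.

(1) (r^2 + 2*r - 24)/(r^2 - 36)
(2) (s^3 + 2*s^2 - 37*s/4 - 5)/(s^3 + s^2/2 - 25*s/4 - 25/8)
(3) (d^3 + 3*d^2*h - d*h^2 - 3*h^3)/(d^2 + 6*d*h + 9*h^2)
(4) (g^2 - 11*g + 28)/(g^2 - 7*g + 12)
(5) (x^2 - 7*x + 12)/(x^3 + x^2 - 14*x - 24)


(1) = (r - 4)/(r - 6)
(2) = (2*s + 8)/(2*s + 5)
(3) = (d^2 - h^2)/(d + 3*h)
(4) = (g - 7)/(g - 3)
(5) = (x - 3)/(x^2 + 5*x + 6)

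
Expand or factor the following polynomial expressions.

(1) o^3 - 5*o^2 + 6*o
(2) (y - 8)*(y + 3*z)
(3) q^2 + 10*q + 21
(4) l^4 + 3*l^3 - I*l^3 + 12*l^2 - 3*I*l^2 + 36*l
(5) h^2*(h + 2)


(1) = o*(o - 3)*(o - 2)
(2) = y^2 + 3*y*z - 8*y - 24*z
(3) = (q + 3)*(q + 7)
(4) = l*(l + 3)*(l - 4*I)*(l + 3*I)
(5) = h^3 + 2*h^2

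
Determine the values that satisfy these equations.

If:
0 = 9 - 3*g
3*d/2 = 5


Then:
d = 10/3
g = 3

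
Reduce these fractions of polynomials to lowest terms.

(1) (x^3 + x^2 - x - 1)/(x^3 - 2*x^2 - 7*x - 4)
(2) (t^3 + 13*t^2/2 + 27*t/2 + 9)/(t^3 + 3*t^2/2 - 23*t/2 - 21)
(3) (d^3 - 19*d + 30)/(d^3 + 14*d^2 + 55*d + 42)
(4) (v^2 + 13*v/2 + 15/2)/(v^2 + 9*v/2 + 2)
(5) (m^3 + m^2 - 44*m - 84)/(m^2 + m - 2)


(1) = (x - 1)/(x - 4)
(2) = (2*t + 3)/(2*t - 7)
(3) = (d^3 - 19*d + 30)/(d^3 + 14*d^2 + 55*d + 42)
(4) = (2*v^2 + 13*v + 15)/(2*v^2 + 9*v + 4)
(5) = (m^2 - m - 42)/(m - 1)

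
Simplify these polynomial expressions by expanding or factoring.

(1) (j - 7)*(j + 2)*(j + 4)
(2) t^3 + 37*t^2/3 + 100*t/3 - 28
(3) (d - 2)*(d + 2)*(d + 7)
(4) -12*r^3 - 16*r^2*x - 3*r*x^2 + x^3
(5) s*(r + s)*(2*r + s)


(1) = j^3 - j^2 - 34*j - 56
(2) = (t - 2/3)*(t + 6)*(t + 7)
(3) = d^3 + 7*d^2 - 4*d - 28
(4) = (-6*r + x)*(r + x)*(2*r + x)
(5) = 2*r^2*s + 3*r*s^2 + s^3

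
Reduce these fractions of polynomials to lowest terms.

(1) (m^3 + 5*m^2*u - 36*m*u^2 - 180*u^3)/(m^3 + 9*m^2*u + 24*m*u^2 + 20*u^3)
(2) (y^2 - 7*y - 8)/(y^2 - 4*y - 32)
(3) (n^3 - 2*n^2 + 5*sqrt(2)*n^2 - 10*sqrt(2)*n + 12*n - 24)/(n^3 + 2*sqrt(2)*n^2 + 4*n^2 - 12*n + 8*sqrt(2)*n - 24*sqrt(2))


(1) = (m^2 - 36*u^2)/(m^2 + 4*m*u + 4*u^2)
(2) = (y + 1)/(y + 4)
(3) = (n + 3*sqrt(2))/(n + 6)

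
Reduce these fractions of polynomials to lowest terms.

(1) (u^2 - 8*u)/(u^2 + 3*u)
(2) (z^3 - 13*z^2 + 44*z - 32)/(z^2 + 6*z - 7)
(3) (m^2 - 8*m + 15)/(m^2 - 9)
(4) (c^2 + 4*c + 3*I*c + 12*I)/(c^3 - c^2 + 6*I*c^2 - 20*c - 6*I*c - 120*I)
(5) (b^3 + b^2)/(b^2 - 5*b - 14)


(1) = (u - 8)/(u + 3)
(2) = (z^2 - 12*z + 32)/(z + 7)
(3) = (m - 5)/(m + 3)
(4) = (c + 3*I)/(c^2 + c*(-5 + 6*I) - 30*I)
(5) = (b^3 + b^2)/(b^2 - 5*b - 14)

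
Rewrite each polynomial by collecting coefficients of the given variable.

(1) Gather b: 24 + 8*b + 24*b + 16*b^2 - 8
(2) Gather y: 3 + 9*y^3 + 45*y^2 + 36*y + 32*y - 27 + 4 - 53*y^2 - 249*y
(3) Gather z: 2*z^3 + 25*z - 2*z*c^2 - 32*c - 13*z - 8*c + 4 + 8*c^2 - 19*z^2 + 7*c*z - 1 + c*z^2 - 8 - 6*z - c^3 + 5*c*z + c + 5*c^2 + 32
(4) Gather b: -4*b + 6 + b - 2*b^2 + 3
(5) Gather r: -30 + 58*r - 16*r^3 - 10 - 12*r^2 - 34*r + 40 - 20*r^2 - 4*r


(1) = 16*b^2 + 32*b + 16
(2) = 9*y^3 - 8*y^2 - 181*y - 20
(3) = -c^3 + 13*c^2 - 39*c + 2*z^3 + z^2*(c - 19) + z*(-2*c^2 + 12*c + 6) + 27
(4) = -2*b^2 - 3*b + 9
(5) = -16*r^3 - 32*r^2 + 20*r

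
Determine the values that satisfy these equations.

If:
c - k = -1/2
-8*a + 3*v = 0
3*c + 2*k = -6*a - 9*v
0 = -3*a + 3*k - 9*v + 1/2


Then:
a = 7/225
c = -29/75
k = 17/150
v = 56/675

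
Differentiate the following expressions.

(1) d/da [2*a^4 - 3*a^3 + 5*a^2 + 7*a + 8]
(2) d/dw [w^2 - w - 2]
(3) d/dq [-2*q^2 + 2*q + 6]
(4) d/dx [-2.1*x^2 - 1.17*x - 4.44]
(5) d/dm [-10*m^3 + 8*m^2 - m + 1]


(1) = 8*a^3 - 9*a^2 + 10*a + 7
(2) = 2*w - 1
(3) = 2 - 4*q
(4) = -4.2*x - 1.17
(5) = -30*m^2 + 16*m - 1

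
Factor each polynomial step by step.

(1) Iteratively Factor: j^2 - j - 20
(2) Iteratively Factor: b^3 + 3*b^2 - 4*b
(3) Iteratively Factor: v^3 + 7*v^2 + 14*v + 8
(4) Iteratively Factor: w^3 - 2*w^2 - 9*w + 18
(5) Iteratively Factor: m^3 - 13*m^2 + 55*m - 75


(1) = (j - 5)*(j + 4)
(2) = (b)*(b^2 + 3*b - 4) = b*(b + 4)*(b - 1)
(3) = (v + 1)*(v^2 + 6*v + 8) = (v + 1)*(v + 4)*(v + 2)
(4) = (w + 3)*(w^2 - 5*w + 6) = (w - 2)*(w + 3)*(w - 3)
(5) = (m - 3)*(m^2 - 10*m + 25) = (m - 5)*(m - 3)*(m - 5)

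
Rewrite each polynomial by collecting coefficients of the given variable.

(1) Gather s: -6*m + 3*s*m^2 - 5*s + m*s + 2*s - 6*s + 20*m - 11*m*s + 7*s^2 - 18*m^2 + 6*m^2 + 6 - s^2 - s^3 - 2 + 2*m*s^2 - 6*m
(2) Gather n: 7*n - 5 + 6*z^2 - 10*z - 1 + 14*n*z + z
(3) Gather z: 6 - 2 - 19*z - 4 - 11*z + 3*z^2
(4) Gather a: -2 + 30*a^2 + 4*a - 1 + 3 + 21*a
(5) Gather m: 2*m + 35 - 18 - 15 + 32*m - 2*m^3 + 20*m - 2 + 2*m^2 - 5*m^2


(1) = -12*m^2 + 8*m - s^3 + s^2*(2*m + 6) + s*(3*m^2 - 10*m - 9) + 4
(2) = n*(14*z + 7) + 6*z^2 - 9*z - 6
(3) = 3*z^2 - 30*z
(4) = 30*a^2 + 25*a
(5) = -2*m^3 - 3*m^2 + 54*m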